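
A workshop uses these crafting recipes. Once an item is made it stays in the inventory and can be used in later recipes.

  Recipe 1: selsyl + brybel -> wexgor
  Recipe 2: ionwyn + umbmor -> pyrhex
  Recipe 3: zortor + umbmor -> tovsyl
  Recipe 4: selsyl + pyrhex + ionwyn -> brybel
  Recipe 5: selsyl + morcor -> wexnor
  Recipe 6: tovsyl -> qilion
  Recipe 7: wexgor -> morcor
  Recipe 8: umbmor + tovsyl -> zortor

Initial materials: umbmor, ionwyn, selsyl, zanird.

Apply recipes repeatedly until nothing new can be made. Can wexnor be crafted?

ionwyn + umbmor -> pyrhex (Recipe 2).
Using Recipe 4, selsyl, pyrhex, and ionwyn make brybel.
Using Recipe 1, selsyl and brybel make wexgor.
wexgor -> morcor (Recipe 7).
Using Recipe 5, selsyl and morcor make wexnor.

Yes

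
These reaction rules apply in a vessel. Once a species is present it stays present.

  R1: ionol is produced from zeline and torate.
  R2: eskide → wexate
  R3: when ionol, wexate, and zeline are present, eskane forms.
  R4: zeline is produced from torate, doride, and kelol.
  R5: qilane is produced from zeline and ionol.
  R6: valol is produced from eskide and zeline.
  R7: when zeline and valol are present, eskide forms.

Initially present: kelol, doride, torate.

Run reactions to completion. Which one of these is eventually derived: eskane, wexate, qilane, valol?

qilane

torate, doride, and kelol present → zeline forms (R4).
zeline and torate present → ionol forms (R1).
zeline and ionol present → qilane forms (R5).
valol would need eskide and zeline (R6), but eskide never forms. eskane would need ionol, wexate, and zeline (R3), but wexate never forms. wexate would need eskide (R2), but eskide never forms.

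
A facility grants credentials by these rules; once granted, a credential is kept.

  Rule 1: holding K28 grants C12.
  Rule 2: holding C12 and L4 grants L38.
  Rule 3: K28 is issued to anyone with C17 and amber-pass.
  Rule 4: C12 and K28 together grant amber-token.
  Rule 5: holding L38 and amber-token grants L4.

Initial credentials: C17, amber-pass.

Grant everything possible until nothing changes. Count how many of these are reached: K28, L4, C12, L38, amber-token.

Holding C17 and amber-pass grants K28 (Rule 3).
Holding K28 grants C12 (Rule 1).
Holding C12 and K28 grants amber-token (Rule 4).
K28: reached.
L4 would need L38 and amber-token (Rule 5), but L38 is never granted.
C12: reached.
L38 would need C12 and L4 (Rule 2), but L4 is never granted.
amber-token: reached.
Reached: K28, C12, and amber-token — 3 of the 5.

3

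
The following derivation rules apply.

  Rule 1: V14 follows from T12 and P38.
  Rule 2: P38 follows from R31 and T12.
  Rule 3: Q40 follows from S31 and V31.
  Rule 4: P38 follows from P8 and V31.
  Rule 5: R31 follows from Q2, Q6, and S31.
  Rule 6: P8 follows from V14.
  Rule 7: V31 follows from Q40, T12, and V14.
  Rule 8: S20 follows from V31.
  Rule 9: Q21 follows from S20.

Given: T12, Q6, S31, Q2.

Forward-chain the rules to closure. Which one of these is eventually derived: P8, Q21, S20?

P8

Q2, Q6, and S31 hold, so R31 follows (Rule 5).
From R31 and T12, Rule 2 gives P38.
T12 and P38 hold, so V14 follows (Rule 1).
From V14, Rule 6 gives P8.
Q21 would need S20 (Rule 9), but S20 is never established. S20 would need V31 (Rule 8), but V31 is never established.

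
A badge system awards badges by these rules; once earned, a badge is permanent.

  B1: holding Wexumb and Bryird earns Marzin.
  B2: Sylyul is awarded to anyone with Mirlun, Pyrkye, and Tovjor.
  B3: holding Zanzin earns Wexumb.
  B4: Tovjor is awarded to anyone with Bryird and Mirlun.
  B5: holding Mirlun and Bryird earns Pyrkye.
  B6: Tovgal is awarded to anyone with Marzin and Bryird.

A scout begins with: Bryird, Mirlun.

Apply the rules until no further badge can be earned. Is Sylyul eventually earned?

With Bryird and Mirlun, Tovjor is earned (B4).
With Mirlun and Bryird, Pyrkye is earned (B5).
With Mirlun, Pyrkye, and Tovjor, Sylyul is earned (B2).

Yes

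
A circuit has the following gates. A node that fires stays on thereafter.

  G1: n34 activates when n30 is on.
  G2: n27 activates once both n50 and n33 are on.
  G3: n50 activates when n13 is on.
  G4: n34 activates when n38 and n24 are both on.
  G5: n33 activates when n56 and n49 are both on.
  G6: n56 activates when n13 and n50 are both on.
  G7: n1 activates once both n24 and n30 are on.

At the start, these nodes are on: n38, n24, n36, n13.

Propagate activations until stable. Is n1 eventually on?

No

n1 would need n24 and n30 (G7), but n30 never turns on.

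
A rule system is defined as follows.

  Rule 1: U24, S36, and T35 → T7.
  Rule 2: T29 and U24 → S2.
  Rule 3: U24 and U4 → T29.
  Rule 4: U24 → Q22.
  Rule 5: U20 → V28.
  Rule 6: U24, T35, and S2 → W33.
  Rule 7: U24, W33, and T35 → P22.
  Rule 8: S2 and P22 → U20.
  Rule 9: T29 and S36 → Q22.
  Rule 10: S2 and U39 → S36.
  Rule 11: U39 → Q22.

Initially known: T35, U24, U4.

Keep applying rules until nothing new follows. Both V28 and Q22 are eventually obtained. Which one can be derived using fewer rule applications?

Q22: U24 holds, so Q22 follows (Rule 4). [1 rule application]
V28: U24 and U4 hold, so T29 follows (Rule 3). From T29 and U24, Rule 2 gives S2. U24, T35, and S2 hold, so W33 follows (Rule 6). U24, W33, and T35 hold, so P22 follows (Rule 7). From S2 and P22, Rule 8 gives U20. From U20, Rule 5 gives V28. [6 rule applications]
Q22 needs fewer.

Q22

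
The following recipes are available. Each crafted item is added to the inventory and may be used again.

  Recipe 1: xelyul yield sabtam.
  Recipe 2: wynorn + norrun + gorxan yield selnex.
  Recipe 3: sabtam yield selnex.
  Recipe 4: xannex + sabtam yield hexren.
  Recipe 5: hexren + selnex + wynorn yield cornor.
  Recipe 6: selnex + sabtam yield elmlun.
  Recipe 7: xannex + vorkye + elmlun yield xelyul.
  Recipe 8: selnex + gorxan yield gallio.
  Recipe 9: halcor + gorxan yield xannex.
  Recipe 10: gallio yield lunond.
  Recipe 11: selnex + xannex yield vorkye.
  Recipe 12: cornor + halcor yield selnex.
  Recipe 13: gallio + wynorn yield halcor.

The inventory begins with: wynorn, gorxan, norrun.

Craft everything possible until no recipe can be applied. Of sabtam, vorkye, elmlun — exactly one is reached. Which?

vorkye

Using Recipe 2, wynorn, norrun, and gorxan make selnex.
selnex + gorxan → gallio (Recipe 8).
Using Recipe 13, gallio and wynorn make halcor.
Using Recipe 9, halcor and gorxan make xannex.
selnex + xannex → vorkye (Recipe 11).
sabtam would need xelyul (Recipe 1), but xelyul is never obtained. elmlun would need selnex and sabtam (Recipe 6), but sabtam is never obtained.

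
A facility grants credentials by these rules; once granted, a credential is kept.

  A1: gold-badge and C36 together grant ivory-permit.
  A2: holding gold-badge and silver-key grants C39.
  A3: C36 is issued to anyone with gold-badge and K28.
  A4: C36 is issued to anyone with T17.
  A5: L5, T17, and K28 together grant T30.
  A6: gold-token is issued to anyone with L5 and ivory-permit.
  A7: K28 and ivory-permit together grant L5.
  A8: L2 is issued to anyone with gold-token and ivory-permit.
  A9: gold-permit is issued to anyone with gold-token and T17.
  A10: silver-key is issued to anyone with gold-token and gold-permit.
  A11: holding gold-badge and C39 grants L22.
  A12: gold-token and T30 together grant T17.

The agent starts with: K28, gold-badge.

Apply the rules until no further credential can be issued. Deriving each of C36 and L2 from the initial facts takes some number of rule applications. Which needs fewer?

C36: Holding gold-badge and K28 grants C36 (A3). [1 rule application]
L2: Holding gold-badge and K28 grants C36 (A3). Holding gold-badge and C36 grants ivory-permit (A1). Holding K28 and ivory-permit grants L5 (A7). Holding L5 and ivory-permit grants gold-token (A6). Holding gold-token and ivory-permit grants L2 (A8). [5 rule applications]
C36 needs fewer.

C36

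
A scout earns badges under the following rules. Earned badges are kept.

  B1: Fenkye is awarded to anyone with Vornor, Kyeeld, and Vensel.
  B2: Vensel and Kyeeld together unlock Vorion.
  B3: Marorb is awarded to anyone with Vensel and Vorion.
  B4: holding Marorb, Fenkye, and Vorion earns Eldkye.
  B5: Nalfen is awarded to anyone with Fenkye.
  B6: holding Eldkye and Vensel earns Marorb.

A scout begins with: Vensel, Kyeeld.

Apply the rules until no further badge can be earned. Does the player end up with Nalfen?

Nalfen would need Fenkye (B5), but Fenkye is never earned.

No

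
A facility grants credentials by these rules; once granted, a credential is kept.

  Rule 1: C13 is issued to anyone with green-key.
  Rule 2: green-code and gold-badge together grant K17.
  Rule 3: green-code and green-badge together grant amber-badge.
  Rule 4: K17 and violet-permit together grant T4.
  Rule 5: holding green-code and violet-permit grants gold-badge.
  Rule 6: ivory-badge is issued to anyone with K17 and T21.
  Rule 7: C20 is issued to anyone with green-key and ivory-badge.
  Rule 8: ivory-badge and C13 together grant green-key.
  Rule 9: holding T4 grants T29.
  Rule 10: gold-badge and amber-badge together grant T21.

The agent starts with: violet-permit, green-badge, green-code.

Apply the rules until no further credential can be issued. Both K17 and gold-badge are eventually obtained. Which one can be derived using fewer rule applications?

gold-badge

gold-badge: Holding green-code and violet-permit grants gold-badge (Rule 5). [1 rule application]
K17: Holding green-code and violet-permit grants gold-badge (Rule 5). Holding green-code and gold-badge grants K17 (Rule 2). [2 rule applications]
gold-badge needs fewer.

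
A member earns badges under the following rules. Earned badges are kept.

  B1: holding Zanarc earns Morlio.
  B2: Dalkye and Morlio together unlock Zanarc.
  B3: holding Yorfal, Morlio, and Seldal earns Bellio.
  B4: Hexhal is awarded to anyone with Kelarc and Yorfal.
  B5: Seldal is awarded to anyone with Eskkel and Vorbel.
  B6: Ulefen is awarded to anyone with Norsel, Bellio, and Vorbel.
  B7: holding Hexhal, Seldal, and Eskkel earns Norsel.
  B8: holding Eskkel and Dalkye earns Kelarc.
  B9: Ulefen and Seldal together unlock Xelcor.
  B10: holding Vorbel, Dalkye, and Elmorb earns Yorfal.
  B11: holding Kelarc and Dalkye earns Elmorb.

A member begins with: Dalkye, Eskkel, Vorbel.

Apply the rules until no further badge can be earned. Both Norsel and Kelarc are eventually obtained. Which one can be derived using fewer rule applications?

Kelarc

Kelarc: With Eskkel and Dalkye, Kelarc is earned (B8). [1 rule application]
Norsel: With Eskkel and Dalkye, Kelarc is earned (B8). With Eskkel and Vorbel, Seldal is earned (B5). With Kelarc and Dalkye, Elmorb is earned (B11). With Vorbel, Dalkye, and Elmorb, Yorfal is earned (B10). With Kelarc and Yorfal, Hexhal is earned (B4). With Hexhal, Seldal, and Eskkel, Norsel is earned (B7). [6 rule applications]
Kelarc needs fewer.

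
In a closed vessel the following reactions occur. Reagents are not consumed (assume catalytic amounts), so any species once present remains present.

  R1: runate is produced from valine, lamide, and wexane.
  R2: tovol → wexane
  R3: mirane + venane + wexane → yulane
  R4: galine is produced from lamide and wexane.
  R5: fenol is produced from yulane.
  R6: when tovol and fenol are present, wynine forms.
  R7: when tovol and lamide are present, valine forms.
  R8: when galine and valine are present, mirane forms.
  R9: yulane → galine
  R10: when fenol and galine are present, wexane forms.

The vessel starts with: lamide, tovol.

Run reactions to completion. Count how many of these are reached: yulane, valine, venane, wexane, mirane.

3

tovol and lamide present → valine forms (R7).
tovol present → wexane forms (R2).
lamide and wexane present → galine forms (R4).
galine and valine present → mirane forms (R8).
yulane would need mirane, venane, and wexane (R3), but venane never forms.
valine: reached.
No rule produces venane, and it is not given.
wexane: reached.
mirane: reached.
Reached: valine, wexane, and mirane — 3 of the 5.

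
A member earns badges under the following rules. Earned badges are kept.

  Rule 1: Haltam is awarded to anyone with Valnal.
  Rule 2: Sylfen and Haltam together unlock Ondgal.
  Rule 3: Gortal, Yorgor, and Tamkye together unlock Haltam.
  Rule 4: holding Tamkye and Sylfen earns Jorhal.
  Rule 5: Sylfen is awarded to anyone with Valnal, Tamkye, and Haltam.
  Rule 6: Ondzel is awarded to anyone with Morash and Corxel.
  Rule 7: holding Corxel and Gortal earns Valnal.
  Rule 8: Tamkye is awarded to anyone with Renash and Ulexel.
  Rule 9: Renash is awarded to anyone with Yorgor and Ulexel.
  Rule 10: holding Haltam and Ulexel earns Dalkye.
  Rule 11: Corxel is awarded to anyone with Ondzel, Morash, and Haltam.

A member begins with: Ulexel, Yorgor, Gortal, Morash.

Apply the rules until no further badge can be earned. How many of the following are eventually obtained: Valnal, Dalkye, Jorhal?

1

With Yorgor and Ulexel, Renash is earned (Rule 9).
With Renash and Ulexel, Tamkye is earned (Rule 8).
With Gortal, Yorgor, and Tamkye, Haltam is earned (Rule 3).
With Haltam and Ulexel, Dalkye is earned (Rule 10).
Valnal would need Corxel and Gortal (Rule 7), but Corxel is never earned.
Dalkye: reached.
Jorhal would need Tamkye and Sylfen (Rule 4), but Sylfen is never earned.
Reached: Dalkye — 1 of the 3.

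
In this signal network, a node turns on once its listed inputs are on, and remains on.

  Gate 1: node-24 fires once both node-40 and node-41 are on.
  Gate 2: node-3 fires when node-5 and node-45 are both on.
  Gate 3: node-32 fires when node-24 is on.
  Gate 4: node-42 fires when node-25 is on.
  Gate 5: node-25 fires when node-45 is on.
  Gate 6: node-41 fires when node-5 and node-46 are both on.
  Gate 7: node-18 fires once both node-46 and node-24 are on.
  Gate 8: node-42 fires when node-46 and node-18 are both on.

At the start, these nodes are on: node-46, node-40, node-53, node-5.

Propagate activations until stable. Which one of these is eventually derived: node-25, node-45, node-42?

node-42

Gate 6: node-5 and node-46 on → node-41 on.
Gate 1: node-40 and node-41 on → node-24 on.
Gate 7: node-46 and node-24 on → node-18 on.
node-46 and node-18 are on, so node-42 fires (Gate 8).
node-25 would need node-45 (Gate 5), but node-45 never turns on. No rule produces node-45, and it is not given.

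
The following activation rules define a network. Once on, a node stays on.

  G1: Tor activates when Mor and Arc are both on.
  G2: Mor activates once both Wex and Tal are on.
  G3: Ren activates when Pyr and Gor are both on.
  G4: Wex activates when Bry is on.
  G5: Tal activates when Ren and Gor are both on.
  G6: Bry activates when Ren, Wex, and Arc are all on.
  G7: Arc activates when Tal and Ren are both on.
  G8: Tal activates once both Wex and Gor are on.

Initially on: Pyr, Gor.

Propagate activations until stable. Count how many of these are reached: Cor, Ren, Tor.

1

Pyr and Gor are on, so Ren activates (G3).
No rule produces Cor, and it is not given.
Ren: reached.
Tor would need Mor and Arc (G1), but Mor never turns on.
Reached: Ren — 1 of the 3.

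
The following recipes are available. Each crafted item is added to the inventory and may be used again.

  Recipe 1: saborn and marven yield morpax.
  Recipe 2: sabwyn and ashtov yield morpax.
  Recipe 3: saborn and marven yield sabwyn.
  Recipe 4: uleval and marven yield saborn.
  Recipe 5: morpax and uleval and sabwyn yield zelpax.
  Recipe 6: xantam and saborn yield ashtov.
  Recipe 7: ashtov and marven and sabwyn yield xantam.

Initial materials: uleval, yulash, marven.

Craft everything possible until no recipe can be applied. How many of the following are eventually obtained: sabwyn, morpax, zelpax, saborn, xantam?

uleval and marven → saborn (Recipe 4).
Using Recipe 1, saborn and marven make morpax.
saborn and marven → sabwyn (Recipe 3).
Using Recipe 5, morpax, uleval, and sabwyn make zelpax.
sabwyn: reached.
morpax: reached.
zelpax: reached.
saborn: reached.
xantam would need ashtov, marven, and sabwyn (Recipe 7), but ashtov is never obtained.
Reached: sabwyn, morpax, zelpax, and saborn — 4 of the 5.

4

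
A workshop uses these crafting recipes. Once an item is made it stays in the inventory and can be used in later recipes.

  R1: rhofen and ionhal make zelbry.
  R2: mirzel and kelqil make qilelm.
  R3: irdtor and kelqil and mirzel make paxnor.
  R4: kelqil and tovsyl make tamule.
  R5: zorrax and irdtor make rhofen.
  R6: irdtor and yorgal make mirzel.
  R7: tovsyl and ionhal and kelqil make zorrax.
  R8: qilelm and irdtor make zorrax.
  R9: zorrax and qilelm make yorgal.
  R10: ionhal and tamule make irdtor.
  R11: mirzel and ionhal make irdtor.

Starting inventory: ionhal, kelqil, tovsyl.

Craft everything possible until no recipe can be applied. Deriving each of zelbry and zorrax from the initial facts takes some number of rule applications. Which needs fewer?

zorrax

zorrax: tovsyl and ionhal and kelqil → zorrax (R7). [1 rule application]
zelbry: kelqil and tovsyl → tamule (R4). tovsyl and ionhal and kelqil → zorrax (R7). Using R10, ionhal and tamule make irdtor. zorrax and irdtor → rhofen (R5). Using R1, rhofen and ionhal make zelbry. [5 rule applications]
zorrax needs fewer.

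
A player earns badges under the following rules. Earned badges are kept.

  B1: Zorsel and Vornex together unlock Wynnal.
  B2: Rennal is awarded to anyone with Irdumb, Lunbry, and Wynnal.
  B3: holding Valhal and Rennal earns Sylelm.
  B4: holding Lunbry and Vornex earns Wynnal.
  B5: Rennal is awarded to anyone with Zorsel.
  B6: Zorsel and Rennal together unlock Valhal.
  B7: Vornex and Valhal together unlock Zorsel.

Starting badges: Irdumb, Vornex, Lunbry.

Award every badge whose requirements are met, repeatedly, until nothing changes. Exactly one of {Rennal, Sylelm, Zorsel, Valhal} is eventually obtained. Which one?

With Lunbry and Vornex, Wynnal is earned (B4).
With Irdumb, Lunbry, and Wynnal, Rennal is earned (B2).
Valhal would need Zorsel and Rennal (B6), but Zorsel is never earned. Zorsel would need Vornex and Valhal (B7), but Valhal is never earned. Sylelm would need Valhal and Rennal (B3), but Valhal is never earned.

Rennal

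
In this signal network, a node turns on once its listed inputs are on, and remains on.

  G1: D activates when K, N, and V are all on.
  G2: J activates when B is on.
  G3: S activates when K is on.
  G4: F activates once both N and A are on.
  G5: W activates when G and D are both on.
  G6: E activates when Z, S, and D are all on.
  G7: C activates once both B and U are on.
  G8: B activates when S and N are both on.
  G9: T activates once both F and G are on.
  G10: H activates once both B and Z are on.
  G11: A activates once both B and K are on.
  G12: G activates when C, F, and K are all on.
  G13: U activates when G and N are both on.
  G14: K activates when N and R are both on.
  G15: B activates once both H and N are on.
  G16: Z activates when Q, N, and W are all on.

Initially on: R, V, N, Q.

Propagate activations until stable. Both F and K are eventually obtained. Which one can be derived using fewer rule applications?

K

K: G14: N and R on → K on. [1 rule application]
F: G14: N and R on → K on. G3: K on → S on. G8: S and N on → B on. B and K are on, so A activates (G11). G4: N and A on → F on. [5 rule applications]
K needs fewer.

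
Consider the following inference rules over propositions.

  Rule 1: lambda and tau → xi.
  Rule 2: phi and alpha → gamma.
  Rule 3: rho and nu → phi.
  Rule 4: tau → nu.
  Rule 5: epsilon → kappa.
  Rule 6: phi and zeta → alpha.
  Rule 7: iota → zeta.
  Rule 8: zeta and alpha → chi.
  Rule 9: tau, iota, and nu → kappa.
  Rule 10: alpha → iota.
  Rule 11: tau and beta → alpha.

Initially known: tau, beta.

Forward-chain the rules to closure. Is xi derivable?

xi would need lambda and tau (Rule 1), but lambda is never established.

No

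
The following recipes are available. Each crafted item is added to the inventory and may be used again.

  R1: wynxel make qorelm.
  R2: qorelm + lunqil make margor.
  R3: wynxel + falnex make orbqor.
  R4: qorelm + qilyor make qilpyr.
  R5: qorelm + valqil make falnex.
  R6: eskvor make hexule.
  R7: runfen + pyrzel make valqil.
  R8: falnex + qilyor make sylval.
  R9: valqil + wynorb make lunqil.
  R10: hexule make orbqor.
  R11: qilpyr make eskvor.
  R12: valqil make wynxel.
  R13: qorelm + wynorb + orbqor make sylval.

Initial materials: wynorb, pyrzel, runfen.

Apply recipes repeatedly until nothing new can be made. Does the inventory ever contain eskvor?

No

eskvor would need qilpyr (R11), but qilpyr is never obtained.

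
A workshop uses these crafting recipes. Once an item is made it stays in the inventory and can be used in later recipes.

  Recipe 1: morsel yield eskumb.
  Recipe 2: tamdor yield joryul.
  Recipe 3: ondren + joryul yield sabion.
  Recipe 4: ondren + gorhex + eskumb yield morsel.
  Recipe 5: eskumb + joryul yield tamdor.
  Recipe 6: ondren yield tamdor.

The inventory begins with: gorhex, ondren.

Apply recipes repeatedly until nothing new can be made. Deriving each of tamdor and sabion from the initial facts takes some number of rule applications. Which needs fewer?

tamdor: ondren → tamdor (Recipe 6). [1 rule application]
sabion: ondren → tamdor (Recipe 6). tamdor → joryul (Recipe 2). Using Recipe 3, ondren and joryul make sabion. [3 rule applications]
tamdor needs fewer.

tamdor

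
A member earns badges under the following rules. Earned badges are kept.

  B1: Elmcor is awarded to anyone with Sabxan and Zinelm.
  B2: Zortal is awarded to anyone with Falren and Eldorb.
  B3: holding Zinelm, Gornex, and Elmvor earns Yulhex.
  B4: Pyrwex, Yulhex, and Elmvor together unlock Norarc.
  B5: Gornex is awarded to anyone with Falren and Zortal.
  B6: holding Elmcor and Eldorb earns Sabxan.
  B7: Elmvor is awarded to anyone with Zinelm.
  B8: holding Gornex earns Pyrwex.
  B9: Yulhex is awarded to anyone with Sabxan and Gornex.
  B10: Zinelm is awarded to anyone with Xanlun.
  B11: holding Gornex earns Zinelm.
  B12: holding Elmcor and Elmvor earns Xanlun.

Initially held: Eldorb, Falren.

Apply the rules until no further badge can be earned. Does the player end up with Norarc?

Yes

With Falren and Eldorb, Zortal is earned (B2).
With Falren and Zortal, Gornex is earned (B5).
With Gornex, Pyrwex is earned (B8).
With Gornex, Zinelm is earned (B11).
With Zinelm, Elmvor is earned (B7).
With Zinelm, Gornex, and Elmvor, Yulhex is earned (B3).
With Pyrwex, Yulhex, and Elmvor, Norarc is earned (B4).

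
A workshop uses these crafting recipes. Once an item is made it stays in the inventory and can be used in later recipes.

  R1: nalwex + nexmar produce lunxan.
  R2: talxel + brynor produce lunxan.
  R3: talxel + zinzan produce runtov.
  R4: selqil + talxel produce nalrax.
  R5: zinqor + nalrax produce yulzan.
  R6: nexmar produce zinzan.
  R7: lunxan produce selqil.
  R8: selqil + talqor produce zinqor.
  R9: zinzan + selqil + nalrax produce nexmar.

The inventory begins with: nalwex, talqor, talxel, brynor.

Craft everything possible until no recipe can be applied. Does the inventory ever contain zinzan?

No

zinzan would need nexmar (R6), but nexmar is never obtained.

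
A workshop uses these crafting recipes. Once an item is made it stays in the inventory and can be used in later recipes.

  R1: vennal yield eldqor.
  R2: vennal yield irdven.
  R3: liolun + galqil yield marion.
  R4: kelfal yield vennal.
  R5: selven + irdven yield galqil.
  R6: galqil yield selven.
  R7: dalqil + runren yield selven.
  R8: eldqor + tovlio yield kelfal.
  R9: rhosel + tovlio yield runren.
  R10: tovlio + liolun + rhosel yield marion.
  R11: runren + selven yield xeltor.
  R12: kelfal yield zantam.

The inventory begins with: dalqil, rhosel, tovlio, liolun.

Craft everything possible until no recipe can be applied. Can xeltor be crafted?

Yes

Using R9, rhosel and tovlio make runren.
Using R7, dalqil and runren make selven.
Using R11, runren and selven make xeltor.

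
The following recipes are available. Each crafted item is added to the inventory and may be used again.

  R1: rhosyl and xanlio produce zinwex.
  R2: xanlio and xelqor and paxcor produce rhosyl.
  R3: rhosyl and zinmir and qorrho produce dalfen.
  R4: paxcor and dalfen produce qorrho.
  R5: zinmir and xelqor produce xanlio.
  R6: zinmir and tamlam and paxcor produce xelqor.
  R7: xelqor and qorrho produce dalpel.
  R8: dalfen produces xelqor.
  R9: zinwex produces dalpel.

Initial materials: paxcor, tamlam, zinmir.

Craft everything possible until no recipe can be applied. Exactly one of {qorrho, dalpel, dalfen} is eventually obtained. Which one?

dalpel

Using R6, zinmir, tamlam, and paxcor make xelqor.
zinmir and xelqor → xanlio (R5).
Using R2, xanlio, xelqor, and paxcor make rhosyl.
rhosyl and xanlio → zinwex (R1).
zinwex → dalpel (R9).
qorrho would need paxcor and dalfen (R4), but dalfen is never obtained. dalfen would need rhosyl, zinmir, and qorrho (R3), but qorrho is never obtained.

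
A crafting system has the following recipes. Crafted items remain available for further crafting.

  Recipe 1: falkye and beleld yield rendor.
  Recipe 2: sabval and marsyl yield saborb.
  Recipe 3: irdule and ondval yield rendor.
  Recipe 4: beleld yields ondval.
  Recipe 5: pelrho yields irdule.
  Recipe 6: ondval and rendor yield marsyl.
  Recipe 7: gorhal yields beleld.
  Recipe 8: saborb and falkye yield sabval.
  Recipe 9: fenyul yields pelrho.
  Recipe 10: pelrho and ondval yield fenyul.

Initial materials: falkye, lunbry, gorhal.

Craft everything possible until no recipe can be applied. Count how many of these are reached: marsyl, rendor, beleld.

3

Using Recipe 7, gorhal makes beleld.
Using Recipe 4, beleld makes ondval.
Using Recipe 1, falkye and beleld make rendor.
ondval and rendor → marsyl (Recipe 6).
marsyl: reached.
rendor: reached.
beleld: reached.
All 3 are reached.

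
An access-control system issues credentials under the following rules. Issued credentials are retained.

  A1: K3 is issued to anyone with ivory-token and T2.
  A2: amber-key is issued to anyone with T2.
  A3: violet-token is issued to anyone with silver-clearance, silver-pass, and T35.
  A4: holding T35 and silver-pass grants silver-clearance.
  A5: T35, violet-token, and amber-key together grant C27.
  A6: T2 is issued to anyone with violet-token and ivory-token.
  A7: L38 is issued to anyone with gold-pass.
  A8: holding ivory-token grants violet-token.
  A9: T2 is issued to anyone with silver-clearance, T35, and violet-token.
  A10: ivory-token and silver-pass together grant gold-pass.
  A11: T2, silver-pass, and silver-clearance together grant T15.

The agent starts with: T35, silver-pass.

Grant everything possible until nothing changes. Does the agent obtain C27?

Yes

Holding T35 and silver-pass grants silver-clearance (A4).
Holding silver-clearance, silver-pass, and T35 grants violet-token (A3).
Holding silver-clearance, T35, and violet-token grants T2 (A9).
Holding T2 grants amber-key (A2).
Holding T35, violet-token, and amber-key grants C27 (A5).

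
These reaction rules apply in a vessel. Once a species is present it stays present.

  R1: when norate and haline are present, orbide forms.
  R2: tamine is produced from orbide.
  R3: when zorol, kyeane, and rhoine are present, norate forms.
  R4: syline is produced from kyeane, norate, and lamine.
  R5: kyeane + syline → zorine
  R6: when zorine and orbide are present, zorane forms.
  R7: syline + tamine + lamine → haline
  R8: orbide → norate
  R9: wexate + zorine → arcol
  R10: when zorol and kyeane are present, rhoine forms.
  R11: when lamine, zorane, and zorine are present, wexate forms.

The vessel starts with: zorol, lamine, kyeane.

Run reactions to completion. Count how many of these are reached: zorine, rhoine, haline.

2

zorol and kyeane present → rhoine forms (R10).
zorol, kyeane, and rhoine present → norate forms (R3).
kyeane, norate, and lamine present → syline forms (R4).
kyeane and syline present → zorine forms (R5).
zorine: reached.
rhoine: reached.
haline would need syline, tamine, and lamine (R7), but tamine never forms.
Reached: zorine and rhoine — 2 of the 3.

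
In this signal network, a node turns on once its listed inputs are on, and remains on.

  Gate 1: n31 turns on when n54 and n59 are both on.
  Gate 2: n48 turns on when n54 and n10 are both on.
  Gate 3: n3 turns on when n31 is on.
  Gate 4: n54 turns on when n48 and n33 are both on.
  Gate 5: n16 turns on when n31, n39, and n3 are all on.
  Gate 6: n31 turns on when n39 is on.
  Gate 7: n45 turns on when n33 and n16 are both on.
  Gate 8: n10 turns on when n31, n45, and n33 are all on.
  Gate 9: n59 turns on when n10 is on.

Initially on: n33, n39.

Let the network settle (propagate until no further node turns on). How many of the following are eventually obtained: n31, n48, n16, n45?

Gate 6: n39 on → n31 on.
Gate 3: n31 on → n3 on.
n31, n39, and n3 are on, so n16 turns on (Gate 5).
Gate 7: n33 and n16 on → n45 on.
n31: reached.
n48 would need n54 and n10 (Gate 2), but n54 never turns on.
n16: reached.
n45: reached.
Reached: n31, n16, and n45 — 3 of the 4.

3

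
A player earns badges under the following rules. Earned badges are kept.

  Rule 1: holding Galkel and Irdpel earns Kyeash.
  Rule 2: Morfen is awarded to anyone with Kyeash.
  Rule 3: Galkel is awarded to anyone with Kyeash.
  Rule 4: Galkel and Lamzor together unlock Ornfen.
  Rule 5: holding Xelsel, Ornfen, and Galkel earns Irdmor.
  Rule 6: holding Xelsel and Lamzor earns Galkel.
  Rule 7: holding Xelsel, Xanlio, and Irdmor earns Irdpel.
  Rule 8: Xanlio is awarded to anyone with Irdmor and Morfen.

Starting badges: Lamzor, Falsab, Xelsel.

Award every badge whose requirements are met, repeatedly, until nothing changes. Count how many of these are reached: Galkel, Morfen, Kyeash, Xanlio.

1

With Xelsel and Lamzor, Galkel is earned (Rule 6).
Galkel: reached.
Morfen would need Kyeash (Rule 2), but Kyeash is never earned.
Kyeash would need Galkel and Irdpel (Rule 1), but Irdpel is never earned.
Xanlio would need Irdmor and Morfen (Rule 8), but Morfen is never earned.
Reached: Galkel — 1 of the 4.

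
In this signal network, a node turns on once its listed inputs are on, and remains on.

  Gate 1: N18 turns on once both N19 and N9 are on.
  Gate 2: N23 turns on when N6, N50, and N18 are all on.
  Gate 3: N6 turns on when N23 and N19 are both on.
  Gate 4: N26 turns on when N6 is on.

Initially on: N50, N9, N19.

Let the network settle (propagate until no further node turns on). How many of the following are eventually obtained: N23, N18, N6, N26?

1

Gate 1: N19 and N9 on → N18 on.
N23 would need N6, N50, and N18 (Gate 2), but N6 never turns on.
N18: reached.
N6 would need N23 and N19 (Gate 3), but N23 never turns on.
N26 would need N6 (Gate 4), but N6 never turns on.
Reached: N18 — 1 of the 4.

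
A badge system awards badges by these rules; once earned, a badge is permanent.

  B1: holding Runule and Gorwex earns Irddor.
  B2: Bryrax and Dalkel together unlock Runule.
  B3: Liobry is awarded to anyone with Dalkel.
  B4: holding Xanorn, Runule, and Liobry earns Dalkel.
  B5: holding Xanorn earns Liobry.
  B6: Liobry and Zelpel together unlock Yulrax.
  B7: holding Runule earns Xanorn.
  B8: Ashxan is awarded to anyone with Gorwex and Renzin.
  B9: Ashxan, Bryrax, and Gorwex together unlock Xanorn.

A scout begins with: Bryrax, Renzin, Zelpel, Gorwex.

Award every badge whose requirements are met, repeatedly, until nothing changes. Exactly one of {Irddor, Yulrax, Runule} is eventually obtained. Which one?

With Gorwex and Renzin, Ashxan is earned (B8).
With Ashxan, Bryrax, and Gorwex, Xanorn is earned (B9).
With Xanorn, Liobry is earned (B5).
With Liobry and Zelpel, Yulrax is earned (B6).
Runule would need Bryrax and Dalkel (B2), but Dalkel is never earned. Irddor would need Runule and Gorwex (B1), but Runule is never earned.

Yulrax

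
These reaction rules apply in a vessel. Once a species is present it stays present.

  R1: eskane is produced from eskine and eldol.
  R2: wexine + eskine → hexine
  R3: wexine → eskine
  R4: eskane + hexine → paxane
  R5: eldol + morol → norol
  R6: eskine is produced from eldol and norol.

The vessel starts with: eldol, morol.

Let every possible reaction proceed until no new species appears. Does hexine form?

hexine would need wexine and eskine (R2), but wexine never forms.

No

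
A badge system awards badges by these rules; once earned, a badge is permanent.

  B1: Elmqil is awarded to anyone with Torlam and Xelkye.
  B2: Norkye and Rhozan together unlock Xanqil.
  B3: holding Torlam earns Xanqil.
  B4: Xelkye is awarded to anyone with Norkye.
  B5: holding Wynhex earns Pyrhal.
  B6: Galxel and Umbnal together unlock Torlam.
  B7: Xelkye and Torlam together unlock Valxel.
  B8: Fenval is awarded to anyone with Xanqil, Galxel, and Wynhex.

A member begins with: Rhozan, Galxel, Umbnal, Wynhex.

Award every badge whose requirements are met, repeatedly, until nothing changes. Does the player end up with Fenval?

Yes

With Galxel and Umbnal, Torlam is earned (B6).
With Torlam, Xanqil is earned (B3).
With Xanqil, Galxel, and Wynhex, Fenval is earned (B8).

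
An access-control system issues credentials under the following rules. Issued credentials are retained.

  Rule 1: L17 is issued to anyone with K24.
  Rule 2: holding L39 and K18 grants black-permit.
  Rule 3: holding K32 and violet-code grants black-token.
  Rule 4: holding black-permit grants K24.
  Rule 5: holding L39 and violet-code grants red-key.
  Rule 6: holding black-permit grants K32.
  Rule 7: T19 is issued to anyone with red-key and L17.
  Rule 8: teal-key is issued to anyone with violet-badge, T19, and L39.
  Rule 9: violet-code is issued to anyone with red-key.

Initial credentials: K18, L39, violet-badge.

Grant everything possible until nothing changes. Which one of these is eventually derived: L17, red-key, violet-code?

L17

Holding L39 and K18 grants black-permit (Rule 2).
Holding black-permit grants K24 (Rule 4).
Holding K24 grants L17 (Rule 1).
red-key would need L39 and violet-code (Rule 5), but violet-code is never granted. violet-code would need red-key (Rule 9), but red-key is never granted.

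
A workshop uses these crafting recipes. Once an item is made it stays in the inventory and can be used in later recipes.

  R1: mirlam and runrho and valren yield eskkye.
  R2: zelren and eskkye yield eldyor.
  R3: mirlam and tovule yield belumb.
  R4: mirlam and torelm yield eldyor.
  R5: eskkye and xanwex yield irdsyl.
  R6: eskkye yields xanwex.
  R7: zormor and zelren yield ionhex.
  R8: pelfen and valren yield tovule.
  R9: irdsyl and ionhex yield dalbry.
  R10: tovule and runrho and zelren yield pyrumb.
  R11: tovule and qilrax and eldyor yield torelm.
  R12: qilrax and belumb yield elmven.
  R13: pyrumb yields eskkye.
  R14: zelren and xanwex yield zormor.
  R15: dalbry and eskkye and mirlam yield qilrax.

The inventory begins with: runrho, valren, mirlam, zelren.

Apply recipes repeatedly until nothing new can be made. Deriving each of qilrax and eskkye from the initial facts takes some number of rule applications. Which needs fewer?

eskkye

eskkye: mirlam and runrho and valren → eskkye (R1). [1 rule application]
qilrax: Using R1, mirlam, runrho, and valren make eskkye. Using R6, eskkye makes xanwex. Using R14, zelren and xanwex make zormor. Using R5, eskkye and xanwex make irdsyl. Using R7, zormor and zelren make ionhex. irdsyl and ionhex → dalbry (R9). dalbry and eskkye and mirlam → qilrax (R15). [7 rule applications]
eskkye needs fewer.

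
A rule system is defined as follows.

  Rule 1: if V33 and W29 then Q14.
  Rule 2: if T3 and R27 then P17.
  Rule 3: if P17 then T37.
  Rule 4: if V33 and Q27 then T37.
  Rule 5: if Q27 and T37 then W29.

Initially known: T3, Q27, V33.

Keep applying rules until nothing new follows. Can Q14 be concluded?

V33 and Q27 hold, so T37 follows (Rule 4).
From Q27 and T37, Rule 5 gives W29.
From V33 and W29, Rule 1 gives Q14.

Yes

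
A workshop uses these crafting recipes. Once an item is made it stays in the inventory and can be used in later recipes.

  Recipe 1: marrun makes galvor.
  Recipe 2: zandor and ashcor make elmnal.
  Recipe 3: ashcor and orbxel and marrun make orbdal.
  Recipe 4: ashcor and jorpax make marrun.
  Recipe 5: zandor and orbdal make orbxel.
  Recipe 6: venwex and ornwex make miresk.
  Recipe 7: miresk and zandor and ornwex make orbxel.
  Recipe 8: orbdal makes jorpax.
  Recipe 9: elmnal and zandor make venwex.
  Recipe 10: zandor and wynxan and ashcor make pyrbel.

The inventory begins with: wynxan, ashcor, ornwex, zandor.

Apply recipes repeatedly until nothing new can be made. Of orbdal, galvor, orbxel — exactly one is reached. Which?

Using Recipe 2, zandor and ashcor make elmnal.
Using Recipe 9, elmnal and zandor make venwex.
Using Recipe 6, venwex and ornwex make miresk.
Using Recipe 7, miresk, zandor, and ornwex make orbxel.
galvor would need marrun (Recipe 1), but marrun is never obtained. orbdal would need ashcor, orbxel, and marrun (Recipe 3), but marrun is never obtained.

orbxel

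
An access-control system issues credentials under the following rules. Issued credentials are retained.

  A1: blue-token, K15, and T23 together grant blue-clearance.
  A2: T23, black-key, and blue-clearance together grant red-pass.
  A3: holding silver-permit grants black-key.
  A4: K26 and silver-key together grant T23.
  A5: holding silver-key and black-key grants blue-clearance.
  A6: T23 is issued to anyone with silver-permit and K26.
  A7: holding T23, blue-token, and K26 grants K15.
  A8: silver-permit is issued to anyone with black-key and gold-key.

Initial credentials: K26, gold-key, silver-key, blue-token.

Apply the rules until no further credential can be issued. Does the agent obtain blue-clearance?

Holding K26 and silver-key grants T23 (A4).
Holding T23, blue-token, and K26 grants K15 (A7).
Holding blue-token, K15, and T23 grants blue-clearance (A1).

Yes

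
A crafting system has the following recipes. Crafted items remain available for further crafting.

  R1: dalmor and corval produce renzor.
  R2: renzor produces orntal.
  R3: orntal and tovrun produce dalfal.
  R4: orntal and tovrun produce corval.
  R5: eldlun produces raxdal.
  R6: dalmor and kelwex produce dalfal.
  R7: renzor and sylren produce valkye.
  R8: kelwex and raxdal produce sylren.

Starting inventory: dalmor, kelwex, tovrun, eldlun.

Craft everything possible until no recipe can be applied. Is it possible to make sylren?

Yes

Using R5, eldlun makes raxdal.
Using R8, kelwex and raxdal make sylren.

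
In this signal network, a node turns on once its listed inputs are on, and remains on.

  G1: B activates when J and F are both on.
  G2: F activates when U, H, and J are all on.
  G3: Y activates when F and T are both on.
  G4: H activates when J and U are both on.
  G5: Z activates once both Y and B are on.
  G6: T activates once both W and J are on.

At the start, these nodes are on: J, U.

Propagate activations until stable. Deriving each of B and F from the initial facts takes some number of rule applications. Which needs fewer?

F: G4: J and U on → H on. G2: U, H, and J on → F on. [2 rule applications]
B: J and U are on, so H activates (G4). U, H, and J are on, so F activates (G2). G1: J and F on → B on. [3 rule applications]
F needs fewer.

F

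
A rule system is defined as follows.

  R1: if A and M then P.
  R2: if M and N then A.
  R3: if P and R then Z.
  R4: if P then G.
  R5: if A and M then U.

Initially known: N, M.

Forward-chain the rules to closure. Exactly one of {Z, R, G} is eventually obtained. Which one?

From M and N, R2 gives A.
A and M hold, so P follows (R1).
From P, R4 gives G.
Z would need P and R (R3), but R is never established. No rule produces R, and it is not given.

G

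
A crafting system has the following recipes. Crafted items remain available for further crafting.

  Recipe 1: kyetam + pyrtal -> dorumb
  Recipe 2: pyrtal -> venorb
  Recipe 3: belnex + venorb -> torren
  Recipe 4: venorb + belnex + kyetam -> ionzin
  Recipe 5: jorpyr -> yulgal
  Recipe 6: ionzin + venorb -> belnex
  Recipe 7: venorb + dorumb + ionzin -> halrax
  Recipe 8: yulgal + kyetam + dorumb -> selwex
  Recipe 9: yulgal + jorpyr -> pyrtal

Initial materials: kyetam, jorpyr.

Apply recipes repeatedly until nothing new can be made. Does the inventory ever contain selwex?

Using Recipe 5, jorpyr makes yulgal.
yulgal + jorpyr -> pyrtal (Recipe 9).
kyetam + pyrtal -> dorumb (Recipe 1).
Using Recipe 8, yulgal, kyetam, and dorumb make selwex.

Yes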